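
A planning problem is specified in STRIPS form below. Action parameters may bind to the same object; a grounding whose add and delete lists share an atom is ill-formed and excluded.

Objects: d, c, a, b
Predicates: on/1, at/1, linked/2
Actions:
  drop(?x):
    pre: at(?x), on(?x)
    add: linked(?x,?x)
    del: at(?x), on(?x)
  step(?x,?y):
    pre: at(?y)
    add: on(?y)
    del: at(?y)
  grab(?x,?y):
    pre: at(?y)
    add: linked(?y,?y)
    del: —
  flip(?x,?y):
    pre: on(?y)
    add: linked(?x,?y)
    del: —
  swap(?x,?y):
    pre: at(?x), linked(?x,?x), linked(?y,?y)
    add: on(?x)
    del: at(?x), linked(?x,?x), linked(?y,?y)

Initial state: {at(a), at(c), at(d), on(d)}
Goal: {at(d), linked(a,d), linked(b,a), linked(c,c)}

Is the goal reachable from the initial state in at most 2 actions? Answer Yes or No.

No

1. step(d,a)  →  {at(c), at(d), on(a), on(d)}
2. grab(d,c)  →  {at(c), at(d), linked(c,c), on(a), on(d)}
3. flip(a,d)  →  {at(c), at(d), linked(a,d), linked(c,c), on(a), on(d)}
4. flip(b,a)  →  {at(c), at(d), linked(a,d), linked(b,a), linked(c,c), on(a), on(d)}
optimal plan length = 4; 4 > 2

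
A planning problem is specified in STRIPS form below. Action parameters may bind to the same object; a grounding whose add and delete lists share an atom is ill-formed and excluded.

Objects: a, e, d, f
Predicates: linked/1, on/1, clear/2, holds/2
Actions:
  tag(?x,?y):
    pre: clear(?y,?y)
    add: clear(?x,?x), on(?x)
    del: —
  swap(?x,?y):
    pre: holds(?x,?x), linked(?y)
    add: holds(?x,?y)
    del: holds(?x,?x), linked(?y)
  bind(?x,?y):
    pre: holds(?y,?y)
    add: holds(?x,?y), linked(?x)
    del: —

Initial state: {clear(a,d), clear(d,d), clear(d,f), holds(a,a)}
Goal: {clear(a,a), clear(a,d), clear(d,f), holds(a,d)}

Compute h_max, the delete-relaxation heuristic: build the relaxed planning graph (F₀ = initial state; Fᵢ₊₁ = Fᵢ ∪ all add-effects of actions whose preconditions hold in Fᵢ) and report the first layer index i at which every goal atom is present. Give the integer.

F0 = init (4 atoms)
F1 = F0 ∪ {clear(a,a), clear(e,e), clear(f,f), holds(d,a), holds(e,a), holds(f,a), linked(a), linked(d), linked(e), linked(f), on(a), on(d), on(e), on(f)}  (18 atoms)
F2 = F1 ∪ {holds(a,d), holds(a,e), holds(a,f)}  (21 atoms)
goal ⊆ F2  ⇒  h_max = 2

2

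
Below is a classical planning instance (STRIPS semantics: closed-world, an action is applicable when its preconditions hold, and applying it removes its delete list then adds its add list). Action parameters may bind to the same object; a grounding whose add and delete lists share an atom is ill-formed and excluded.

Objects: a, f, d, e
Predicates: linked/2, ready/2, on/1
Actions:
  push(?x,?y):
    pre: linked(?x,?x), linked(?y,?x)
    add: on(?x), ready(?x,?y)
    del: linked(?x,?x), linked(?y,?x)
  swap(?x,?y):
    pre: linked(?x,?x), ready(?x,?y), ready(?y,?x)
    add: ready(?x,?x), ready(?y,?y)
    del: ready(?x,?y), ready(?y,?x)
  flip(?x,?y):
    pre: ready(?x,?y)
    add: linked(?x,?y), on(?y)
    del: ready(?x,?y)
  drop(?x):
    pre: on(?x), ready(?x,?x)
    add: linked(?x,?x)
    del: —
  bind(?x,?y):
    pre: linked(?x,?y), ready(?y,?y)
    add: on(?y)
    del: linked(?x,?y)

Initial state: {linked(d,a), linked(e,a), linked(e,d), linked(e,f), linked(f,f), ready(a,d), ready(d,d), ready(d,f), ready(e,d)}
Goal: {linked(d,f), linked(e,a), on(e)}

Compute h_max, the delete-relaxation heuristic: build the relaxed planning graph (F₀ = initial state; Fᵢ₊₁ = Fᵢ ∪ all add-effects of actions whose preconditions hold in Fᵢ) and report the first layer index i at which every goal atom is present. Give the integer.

2

F0 = init (9 atoms)
F1 = F0 ∪ {linked(a,d), linked(d,d), linked(d,f), on(d), on(f), ready(f,e), ready(f,f)}  (16 atoms)
F2 = F1 ∪ {linked(f,e), on(e), ready(d,a), ready(d,e), ready(f,d)}  (21 atoms)
goal ⊆ F2  ⇒  h_max = 2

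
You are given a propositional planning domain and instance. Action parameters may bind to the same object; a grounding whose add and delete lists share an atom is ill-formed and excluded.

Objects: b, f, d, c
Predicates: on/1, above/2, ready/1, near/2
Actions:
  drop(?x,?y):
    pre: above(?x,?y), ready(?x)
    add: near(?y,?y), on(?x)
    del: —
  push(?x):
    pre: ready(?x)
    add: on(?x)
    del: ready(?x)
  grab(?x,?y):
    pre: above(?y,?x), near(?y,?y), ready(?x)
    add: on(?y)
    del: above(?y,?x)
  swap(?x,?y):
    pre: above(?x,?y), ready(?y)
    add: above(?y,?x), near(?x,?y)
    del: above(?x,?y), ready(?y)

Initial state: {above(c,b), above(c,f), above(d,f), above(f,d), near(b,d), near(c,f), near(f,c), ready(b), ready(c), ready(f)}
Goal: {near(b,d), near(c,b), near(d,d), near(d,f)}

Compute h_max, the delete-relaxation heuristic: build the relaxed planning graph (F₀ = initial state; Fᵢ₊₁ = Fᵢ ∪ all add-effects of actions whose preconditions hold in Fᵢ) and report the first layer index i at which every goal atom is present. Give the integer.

F0 = init (10 atoms)
F1 = F0 ∪ {above(b,c), above(f,c), near(b,b), near(c,b), near(d,d), near(d,f), near(f,f), on(b), on(c), on(f)}  (20 atoms)
goal ⊆ F1  ⇒  h_max = 1

1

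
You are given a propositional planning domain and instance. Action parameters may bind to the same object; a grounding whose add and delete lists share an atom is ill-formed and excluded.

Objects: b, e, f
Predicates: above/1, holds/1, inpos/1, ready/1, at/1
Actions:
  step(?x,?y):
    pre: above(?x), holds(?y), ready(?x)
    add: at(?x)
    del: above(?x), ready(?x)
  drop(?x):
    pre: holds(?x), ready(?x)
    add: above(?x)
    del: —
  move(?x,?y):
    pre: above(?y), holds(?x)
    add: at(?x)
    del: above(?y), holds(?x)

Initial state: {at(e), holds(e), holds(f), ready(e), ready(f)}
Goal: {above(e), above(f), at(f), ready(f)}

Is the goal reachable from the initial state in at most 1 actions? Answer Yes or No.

No

1. drop(e)  →  {above(e), at(e), holds(e), holds(f), ready(e), ready(f)}
2. drop(f)  →  {above(e), above(f), at(e), holds(e), holds(f), ready(e), ready(f)}
3. move(f,e)  →  {above(f), at(e), at(f), holds(e), ready(e), ready(f)}
4. drop(e)  →  {above(e), above(f), at(e), at(f), holds(e), ready(e), ready(f)}
optimal plan length = 4; 4 > 1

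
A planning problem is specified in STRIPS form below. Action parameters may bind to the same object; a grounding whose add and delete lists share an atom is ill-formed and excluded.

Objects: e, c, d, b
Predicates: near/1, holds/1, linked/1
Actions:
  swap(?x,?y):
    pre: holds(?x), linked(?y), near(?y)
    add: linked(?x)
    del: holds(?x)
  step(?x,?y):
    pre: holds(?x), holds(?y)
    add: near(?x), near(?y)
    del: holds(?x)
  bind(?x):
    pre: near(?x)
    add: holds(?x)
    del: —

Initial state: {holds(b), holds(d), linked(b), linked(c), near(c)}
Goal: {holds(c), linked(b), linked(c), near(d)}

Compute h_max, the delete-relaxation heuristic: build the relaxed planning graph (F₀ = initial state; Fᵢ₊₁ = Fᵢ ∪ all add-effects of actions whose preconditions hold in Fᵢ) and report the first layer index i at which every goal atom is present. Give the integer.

F0 = init (5 atoms)
F1 = F0 ∪ {holds(c), linked(d), near(b), near(d)}  (9 atoms)
goal ⊆ F1  ⇒  h_max = 1

1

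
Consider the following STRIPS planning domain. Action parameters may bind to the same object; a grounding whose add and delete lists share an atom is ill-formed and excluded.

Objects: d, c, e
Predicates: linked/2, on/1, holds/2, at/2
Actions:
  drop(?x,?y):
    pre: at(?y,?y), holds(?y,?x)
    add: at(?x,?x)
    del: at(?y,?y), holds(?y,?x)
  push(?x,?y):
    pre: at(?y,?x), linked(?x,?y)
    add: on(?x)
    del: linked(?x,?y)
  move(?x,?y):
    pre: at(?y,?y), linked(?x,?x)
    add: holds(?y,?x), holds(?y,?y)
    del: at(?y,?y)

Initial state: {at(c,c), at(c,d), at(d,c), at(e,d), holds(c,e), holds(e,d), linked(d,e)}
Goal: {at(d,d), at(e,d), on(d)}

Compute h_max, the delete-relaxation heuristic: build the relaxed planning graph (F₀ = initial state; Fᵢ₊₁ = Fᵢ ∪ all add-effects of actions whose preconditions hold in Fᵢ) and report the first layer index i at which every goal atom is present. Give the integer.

F0 = init (7 atoms)
F1 = F0 ∪ {at(e,e), on(d)}  (9 atoms)
F2 = F1 ∪ {at(d,d)}  (10 atoms)
goal ⊆ F2  ⇒  h_max = 2

2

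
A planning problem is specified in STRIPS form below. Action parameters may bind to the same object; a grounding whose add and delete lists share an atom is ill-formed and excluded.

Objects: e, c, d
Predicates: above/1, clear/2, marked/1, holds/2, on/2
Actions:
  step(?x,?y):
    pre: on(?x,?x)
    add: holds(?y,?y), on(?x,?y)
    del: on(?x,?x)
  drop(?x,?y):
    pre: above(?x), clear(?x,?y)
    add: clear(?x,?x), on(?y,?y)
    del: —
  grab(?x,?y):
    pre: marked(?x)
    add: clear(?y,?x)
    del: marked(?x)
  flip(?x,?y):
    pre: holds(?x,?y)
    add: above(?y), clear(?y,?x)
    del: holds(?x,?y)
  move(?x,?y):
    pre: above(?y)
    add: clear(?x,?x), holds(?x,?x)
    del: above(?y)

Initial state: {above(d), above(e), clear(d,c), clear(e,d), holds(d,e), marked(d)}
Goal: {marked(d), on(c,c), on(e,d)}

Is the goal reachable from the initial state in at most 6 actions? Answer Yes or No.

Yes

1. drop(e,d)  →  {above(d), above(e), clear(d,c), clear(e,d), clear(e,e), holds(d,e), marked(d), on(d,d)}
2. drop(e,e)  →  {above(d), above(e), clear(d,c), clear(e,d), clear(e,e), holds(d,e), marked(d), on(d,d), on(e,e)}
3. step(e,d)  →  {above(d), above(e), clear(d,c), clear(e,d), clear(e,e), holds(d,d), holds(d,e), marked(d), on(d,d), on(e,d)}
4. drop(d,c)  →  {above(d), above(e), clear(d,c), clear(d,d), clear(e,d), clear(e,e), holds(d,d), holds(d,e), marked(d), on(c,c), on(d,d), on(e,d)}
optimal plan length = 4; 4 ≤ 6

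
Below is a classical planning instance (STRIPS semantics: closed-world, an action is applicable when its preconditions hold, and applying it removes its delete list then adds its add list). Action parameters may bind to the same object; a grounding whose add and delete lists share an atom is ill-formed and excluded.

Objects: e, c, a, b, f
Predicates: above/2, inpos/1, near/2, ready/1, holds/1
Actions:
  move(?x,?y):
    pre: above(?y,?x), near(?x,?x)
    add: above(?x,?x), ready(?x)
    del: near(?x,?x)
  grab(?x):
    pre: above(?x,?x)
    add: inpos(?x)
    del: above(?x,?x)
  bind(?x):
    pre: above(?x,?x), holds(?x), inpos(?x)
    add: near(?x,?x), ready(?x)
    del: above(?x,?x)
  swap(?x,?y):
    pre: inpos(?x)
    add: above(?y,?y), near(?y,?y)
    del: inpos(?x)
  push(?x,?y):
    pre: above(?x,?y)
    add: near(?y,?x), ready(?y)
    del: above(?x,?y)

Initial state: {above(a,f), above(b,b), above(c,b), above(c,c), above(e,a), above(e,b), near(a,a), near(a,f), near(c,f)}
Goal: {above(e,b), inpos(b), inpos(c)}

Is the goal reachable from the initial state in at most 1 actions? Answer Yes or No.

1. grab(c)  →  {above(a,f), above(b,b), above(c,b), above(e,a), above(e,b), inpos(c), near(a,a), near(a,f), near(c,f)}
2. grab(b)  →  {above(a,f), above(c,b), above(e,a), above(e,b), inpos(b), inpos(c), near(a,a), near(a,f), near(c,f)}
optimal plan length = 2; 2 > 1

No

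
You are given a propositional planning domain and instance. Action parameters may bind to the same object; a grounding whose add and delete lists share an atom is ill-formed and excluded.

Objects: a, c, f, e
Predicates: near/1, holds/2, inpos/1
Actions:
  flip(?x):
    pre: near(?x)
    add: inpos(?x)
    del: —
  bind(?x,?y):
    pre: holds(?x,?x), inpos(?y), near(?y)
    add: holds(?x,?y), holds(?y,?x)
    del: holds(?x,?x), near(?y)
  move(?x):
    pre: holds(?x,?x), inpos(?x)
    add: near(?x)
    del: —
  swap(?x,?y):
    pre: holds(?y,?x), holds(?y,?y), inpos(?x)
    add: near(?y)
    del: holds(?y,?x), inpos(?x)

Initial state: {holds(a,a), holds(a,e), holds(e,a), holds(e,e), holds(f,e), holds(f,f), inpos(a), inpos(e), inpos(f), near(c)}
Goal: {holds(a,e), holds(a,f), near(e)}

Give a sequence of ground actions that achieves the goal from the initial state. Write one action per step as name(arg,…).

move(a); bind(f,a); move(e)

1. move(a)  →  {holds(a,a), holds(a,e), holds(e,a), holds(e,e), holds(f,e), holds(f,f), inpos(a), inpos(e), inpos(f), near(a), near(c)}
2. bind(f,a)  →  {holds(a,a), holds(a,e), holds(a,f), holds(e,a), holds(e,e), holds(f,a), holds(f,e), inpos(a), inpos(e), inpos(f), near(c)}
3. move(e)  →  {holds(a,a), holds(a,e), holds(a,f), holds(e,a), holds(e,e), holds(f,a), holds(f,e), inpos(a), inpos(e), inpos(f), near(c), near(e)}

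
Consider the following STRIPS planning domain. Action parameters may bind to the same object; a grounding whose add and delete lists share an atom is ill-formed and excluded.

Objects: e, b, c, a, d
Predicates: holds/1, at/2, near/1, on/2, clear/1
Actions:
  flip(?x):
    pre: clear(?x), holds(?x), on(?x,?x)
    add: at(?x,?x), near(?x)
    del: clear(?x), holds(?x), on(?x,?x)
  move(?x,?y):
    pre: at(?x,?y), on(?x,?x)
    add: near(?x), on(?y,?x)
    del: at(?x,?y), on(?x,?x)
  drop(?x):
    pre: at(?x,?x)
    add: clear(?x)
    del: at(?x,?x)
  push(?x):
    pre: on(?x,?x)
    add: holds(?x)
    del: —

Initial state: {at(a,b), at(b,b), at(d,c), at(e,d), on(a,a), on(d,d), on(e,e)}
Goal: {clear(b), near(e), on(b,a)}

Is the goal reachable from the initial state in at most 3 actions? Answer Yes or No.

Yes

1. move(e,d)  →  {at(a,b), at(b,b), at(d,c), near(e), on(a,a), on(d,d), on(d,e)}
2. move(a,b)  →  {at(b,b), at(d,c), near(a), near(e), on(b,a), on(d,d), on(d,e)}
3. drop(b)  →  {at(d,c), clear(b), near(a), near(e), on(b,a), on(d,d), on(d,e)}
optimal plan length = 3; 3 ≤ 3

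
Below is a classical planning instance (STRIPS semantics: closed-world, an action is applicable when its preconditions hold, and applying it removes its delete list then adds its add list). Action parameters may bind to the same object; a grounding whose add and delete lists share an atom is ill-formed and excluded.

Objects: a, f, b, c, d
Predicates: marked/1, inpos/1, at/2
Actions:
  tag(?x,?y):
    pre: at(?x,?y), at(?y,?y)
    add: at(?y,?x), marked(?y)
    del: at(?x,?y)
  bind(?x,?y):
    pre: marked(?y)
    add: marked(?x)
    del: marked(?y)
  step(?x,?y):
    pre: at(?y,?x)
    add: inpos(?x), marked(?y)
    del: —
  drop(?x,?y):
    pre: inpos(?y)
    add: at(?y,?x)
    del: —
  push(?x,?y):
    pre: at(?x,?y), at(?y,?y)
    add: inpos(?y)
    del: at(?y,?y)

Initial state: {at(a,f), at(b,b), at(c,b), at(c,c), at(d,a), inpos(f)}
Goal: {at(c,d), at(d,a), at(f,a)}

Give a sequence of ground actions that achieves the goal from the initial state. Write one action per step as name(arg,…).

1. step(c,c)  →  {at(a,f), at(b,b), at(c,b), at(c,c), at(d,a), inpos(c), inpos(f), marked(c)}
2. drop(a,f)  →  {at(a,f), at(b,b), at(c,b), at(c,c), at(d,a), at(f,a), inpos(c), inpos(f), marked(c)}
3. drop(d,c)  →  {at(a,f), at(b,b), at(c,b), at(c,c), at(c,d), at(d,a), at(f,a), inpos(c), inpos(f), marked(c)}

step(c,c); drop(a,f); drop(d,c)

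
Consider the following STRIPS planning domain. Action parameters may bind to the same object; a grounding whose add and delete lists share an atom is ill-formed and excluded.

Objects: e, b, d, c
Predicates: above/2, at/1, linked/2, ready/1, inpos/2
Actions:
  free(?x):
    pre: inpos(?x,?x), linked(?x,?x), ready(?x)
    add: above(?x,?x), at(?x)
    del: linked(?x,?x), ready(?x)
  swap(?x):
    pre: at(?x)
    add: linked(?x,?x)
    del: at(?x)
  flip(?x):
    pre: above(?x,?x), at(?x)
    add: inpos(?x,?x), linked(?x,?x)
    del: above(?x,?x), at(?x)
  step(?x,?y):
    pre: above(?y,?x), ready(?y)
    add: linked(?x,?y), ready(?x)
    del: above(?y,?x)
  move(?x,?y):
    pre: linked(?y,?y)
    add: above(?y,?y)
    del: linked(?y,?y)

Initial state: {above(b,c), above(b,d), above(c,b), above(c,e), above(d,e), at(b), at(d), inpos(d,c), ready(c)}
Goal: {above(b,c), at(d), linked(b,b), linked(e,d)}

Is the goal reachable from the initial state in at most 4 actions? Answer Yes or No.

Yes

1. swap(b)  →  {above(b,c), above(b,d), above(c,b), above(c,e), above(d,e), at(d), inpos(d,c), linked(b,b), ready(c)}
2. step(b,c)  →  {above(b,c), above(b,d), above(c,e), above(d,e), at(d), inpos(d,c), linked(b,b), linked(b,c), ready(b), ready(c)}
3. step(d,b)  →  {above(b,c), above(c,e), above(d,e), at(d), inpos(d,c), linked(b,b), linked(b,c), linked(d,b), ready(b), ready(c), ready(d)}
4. step(e,d)  →  {above(b,c), above(c,e), at(d), inpos(d,c), linked(b,b), linked(b,c), linked(d,b), linked(e,d), ready(b), ready(c), ready(d), ready(e)}
optimal plan length = 4; 4 ≤ 4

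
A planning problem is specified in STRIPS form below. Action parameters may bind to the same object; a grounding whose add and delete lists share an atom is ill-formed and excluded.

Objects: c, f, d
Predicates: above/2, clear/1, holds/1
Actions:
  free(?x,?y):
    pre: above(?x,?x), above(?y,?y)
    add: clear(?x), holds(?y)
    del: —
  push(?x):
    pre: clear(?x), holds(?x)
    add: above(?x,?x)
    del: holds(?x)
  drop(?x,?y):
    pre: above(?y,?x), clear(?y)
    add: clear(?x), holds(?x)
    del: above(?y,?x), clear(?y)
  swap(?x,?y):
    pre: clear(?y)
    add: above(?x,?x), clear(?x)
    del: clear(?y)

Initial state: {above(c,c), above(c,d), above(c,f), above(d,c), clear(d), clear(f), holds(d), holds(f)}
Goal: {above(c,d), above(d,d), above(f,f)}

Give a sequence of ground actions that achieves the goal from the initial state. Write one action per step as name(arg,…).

push(f); push(d)

1. push(f)  →  {above(c,c), above(c,d), above(c,f), above(d,c), above(f,f), clear(d), clear(f), holds(d)}
2. push(d)  →  {above(c,c), above(c,d), above(c,f), above(d,c), above(d,d), above(f,f), clear(d), clear(f)}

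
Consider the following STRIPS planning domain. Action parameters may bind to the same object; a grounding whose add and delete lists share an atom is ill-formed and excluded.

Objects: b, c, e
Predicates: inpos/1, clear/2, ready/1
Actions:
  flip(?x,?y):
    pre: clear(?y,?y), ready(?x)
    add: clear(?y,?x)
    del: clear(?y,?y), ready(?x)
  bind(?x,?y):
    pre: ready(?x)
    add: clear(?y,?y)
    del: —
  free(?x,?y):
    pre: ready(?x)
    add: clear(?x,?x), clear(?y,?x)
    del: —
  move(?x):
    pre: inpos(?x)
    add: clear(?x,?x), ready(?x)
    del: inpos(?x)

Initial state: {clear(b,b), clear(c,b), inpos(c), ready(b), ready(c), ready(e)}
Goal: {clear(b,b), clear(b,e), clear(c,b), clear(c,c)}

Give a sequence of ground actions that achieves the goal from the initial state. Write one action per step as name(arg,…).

1. bind(b,c)  →  {clear(b,b), clear(c,b), clear(c,c), inpos(c), ready(b), ready(c), ready(e)}
2. free(e,b)  →  {clear(b,b), clear(b,e), clear(c,b), clear(c,c), clear(e,e), inpos(c), ready(b), ready(c), ready(e)}

bind(b,c); free(e,b)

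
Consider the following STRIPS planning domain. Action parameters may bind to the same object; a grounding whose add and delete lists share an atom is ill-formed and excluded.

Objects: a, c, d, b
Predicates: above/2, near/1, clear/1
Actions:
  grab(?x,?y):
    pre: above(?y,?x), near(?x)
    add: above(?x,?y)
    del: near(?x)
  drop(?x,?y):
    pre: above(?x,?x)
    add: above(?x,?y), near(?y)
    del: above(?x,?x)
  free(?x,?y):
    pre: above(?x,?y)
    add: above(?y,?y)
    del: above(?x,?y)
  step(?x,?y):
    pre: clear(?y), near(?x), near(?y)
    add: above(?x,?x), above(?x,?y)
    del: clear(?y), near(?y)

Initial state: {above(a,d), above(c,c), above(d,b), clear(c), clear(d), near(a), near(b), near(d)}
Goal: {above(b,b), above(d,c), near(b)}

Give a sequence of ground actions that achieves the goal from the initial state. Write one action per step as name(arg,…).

drop(c,d); grab(d,c); free(d,b)

1. drop(c,d)  →  {above(a,d), above(c,d), above(d,b), clear(c), clear(d), near(a), near(b), near(d)}
2. grab(d,c)  →  {above(a,d), above(c,d), above(d,b), above(d,c), clear(c), clear(d), near(a), near(b)}
3. free(d,b)  →  {above(a,d), above(b,b), above(c,d), above(d,c), clear(c), clear(d), near(a), near(b)}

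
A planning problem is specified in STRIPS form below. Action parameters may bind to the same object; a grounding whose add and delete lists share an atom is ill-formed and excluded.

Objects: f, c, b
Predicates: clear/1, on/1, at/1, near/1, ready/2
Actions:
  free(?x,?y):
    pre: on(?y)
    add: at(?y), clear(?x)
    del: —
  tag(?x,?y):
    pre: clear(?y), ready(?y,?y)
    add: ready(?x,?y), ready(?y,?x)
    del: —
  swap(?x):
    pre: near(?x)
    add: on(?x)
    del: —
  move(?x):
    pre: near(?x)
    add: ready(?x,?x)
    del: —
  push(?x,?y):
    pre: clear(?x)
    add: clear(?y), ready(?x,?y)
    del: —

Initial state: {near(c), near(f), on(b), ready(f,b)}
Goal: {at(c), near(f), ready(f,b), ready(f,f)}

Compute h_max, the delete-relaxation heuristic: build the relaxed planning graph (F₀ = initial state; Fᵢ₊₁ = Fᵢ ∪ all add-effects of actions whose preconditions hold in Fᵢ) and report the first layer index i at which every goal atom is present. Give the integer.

2

F0 = init (4 atoms)
F1 = F0 ∪ {at(b), clear(b), clear(c), clear(f), on(c), on(f), ready(c,c), ready(f,f)}  (12 atoms)
F2 = F1 ∪ {at(c), at(f), ready(b,b), ready(b,c), ready(b,f), ready(c,b), ready(c,f), ready(f,c)}  (20 atoms)
goal ⊆ F2  ⇒  h_max = 2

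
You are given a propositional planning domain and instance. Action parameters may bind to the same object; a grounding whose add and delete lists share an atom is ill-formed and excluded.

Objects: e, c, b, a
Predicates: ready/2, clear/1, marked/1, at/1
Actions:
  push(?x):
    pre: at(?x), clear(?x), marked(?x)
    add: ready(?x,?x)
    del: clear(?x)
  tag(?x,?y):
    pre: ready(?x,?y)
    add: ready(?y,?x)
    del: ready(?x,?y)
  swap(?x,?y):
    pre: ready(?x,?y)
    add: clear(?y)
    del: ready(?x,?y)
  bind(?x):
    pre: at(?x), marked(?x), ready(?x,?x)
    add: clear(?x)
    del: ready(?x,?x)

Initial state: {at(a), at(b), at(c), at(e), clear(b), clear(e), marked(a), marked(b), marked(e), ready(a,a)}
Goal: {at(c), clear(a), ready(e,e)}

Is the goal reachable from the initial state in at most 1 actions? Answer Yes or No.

1. push(e)  →  {at(a), at(b), at(c), at(e), clear(b), marked(a), marked(b), marked(e), ready(a,a), ready(e,e)}
2. swap(a,a)  →  {at(a), at(b), at(c), at(e), clear(a), clear(b), marked(a), marked(b), marked(e), ready(e,e)}
optimal plan length = 2; 2 > 1

No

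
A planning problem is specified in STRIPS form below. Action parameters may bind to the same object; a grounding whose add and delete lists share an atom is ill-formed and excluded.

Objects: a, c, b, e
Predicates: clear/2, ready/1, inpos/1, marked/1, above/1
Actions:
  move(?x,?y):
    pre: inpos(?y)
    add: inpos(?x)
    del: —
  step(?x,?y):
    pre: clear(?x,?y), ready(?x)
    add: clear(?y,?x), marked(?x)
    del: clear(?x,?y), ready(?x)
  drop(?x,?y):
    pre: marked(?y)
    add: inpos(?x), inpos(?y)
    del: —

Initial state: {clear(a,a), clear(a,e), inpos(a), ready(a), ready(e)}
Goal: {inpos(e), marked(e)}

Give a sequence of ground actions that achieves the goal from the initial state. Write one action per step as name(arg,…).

1. move(e,a)  →  {clear(a,a), clear(a,e), inpos(a), inpos(e), ready(a), ready(e)}
2. step(a,e)  →  {clear(a,a), clear(e,a), inpos(a), inpos(e), marked(a), ready(e)}
3. step(e,a)  →  {clear(a,a), clear(a,e), inpos(a), inpos(e), marked(a), marked(e)}

move(e,a); step(a,e); step(e,a)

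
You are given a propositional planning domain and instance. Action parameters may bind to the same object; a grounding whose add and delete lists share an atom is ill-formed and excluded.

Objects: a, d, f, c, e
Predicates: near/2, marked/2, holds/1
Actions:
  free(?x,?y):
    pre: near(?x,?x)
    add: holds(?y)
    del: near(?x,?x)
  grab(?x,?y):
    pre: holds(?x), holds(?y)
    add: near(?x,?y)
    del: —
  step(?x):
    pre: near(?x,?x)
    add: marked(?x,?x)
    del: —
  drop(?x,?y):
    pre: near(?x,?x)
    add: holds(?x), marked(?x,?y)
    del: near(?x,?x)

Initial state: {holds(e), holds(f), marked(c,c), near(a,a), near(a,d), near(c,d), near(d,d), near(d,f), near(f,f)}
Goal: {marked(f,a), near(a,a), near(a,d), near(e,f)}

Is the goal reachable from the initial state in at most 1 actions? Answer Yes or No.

No

1. grab(e,f)  →  {holds(e), holds(f), marked(c,c), near(a,a), near(a,d), near(c,d), near(d,d), near(d,f), near(e,f), near(f,f)}
2. drop(f,a)  →  {holds(e), holds(f), marked(c,c), marked(f,a), near(a,a), near(a,d), near(c,d), near(d,d), near(d,f), near(e,f)}
optimal plan length = 2; 2 > 1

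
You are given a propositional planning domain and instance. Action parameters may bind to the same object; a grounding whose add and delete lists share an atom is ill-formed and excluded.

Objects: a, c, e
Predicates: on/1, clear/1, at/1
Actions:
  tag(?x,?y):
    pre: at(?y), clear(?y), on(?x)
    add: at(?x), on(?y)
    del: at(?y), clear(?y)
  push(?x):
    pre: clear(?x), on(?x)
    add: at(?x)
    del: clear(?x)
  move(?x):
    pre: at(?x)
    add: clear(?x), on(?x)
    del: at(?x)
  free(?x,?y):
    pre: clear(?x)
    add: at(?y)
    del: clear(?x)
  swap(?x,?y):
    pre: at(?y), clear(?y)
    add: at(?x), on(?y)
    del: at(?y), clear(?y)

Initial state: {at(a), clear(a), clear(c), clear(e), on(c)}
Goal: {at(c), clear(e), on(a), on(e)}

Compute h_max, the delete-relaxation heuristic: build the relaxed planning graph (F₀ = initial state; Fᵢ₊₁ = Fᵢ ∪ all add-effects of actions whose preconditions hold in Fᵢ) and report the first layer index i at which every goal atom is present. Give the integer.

2

F0 = init (5 atoms)
F1 = F0 ∪ {at(c), at(e), on(a)}  (8 atoms)
F2 = F1 ∪ {on(e)}  (9 atoms)
goal ⊆ F2  ⇒  h_max = 2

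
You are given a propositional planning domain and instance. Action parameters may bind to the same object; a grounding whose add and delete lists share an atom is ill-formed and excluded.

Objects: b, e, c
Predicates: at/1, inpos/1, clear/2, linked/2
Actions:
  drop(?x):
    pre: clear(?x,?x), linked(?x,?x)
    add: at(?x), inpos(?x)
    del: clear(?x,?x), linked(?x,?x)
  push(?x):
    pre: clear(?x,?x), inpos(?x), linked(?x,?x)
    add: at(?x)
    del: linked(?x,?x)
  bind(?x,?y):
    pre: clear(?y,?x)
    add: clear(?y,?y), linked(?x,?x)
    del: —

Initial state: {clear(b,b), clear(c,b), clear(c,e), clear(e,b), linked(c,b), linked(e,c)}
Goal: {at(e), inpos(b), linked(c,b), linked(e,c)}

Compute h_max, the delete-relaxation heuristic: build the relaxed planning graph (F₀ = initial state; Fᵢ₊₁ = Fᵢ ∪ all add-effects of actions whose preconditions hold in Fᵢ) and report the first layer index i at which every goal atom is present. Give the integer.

2

F0 = init (6 atoms)
F1 = F0 ∪ {clear(c,c), clear(e,e), linked(b,b), linked(e,e)}  (10 atoms)
F2 = F1 ∪ {at(b), at(e), inpos(b), inpos(e), linked(c,c)}  (15 atoms)
goal ⊆ F2  ⇒  h_max = 2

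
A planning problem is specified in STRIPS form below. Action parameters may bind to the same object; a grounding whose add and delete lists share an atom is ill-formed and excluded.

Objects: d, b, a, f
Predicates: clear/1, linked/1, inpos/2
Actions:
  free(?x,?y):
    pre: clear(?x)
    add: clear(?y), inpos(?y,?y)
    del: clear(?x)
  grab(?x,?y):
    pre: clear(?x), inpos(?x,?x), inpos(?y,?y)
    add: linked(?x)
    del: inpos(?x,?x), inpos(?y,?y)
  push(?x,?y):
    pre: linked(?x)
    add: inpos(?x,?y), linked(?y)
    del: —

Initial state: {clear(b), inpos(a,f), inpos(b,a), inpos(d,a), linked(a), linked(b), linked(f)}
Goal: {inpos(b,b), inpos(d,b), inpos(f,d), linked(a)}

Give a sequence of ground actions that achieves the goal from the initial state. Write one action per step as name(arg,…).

1. push(b,b)  →  {clear(b), inpos(a,f), inpos(b,a), inpos(b,b), inpos(d,a), linked(a), linked(b), linked(f)}
2. push(f,d)  →  {clear(b), inpos(a,f), inpos(b,a), inpos(b,b), inpos(d,a), inpos(f,d), linked(a), linked(b), linked(d), linked(f)}
3. push(d,b)  →  {clear(b), inpos(a,f), inpos(b,a), inpos(b,b), inpos(d,a), inpos(d,b), inpos(f,d), linked(a), linked(b), linked(d), linked(f)}

push(b,b); push(f,d); push(d,b)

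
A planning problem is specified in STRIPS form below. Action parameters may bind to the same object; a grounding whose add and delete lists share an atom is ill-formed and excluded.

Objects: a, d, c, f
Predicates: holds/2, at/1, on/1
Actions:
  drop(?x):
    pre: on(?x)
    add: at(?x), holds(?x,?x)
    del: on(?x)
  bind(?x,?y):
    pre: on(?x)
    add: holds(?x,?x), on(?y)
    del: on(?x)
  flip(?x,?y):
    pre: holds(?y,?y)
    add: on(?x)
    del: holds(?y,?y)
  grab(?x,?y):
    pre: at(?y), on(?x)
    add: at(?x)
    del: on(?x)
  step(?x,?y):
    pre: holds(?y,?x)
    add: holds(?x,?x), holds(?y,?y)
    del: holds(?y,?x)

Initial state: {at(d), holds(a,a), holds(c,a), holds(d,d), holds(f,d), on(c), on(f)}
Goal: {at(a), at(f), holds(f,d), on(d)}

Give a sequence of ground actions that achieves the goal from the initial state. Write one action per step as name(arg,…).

drop(f); bind(c,a); drop(a); flip(d,a)

1. drop(f)  →  {at(d), at(f), holds(a,a), holds(c,a), holds(d,d), holds(f,d), holds(f,f), on(c)}
2. bind(c,a)  →  {at(d), at(f), holds(a,a), holds(c,a), holds(c,c), holds(d,d), holds(f,d), holds(f,f), on(a)}
3. drop(a)  →  {at(a), at(d), at(f), holds(a,a), holds(c,a), holds(c,c), holds(d,d), holds(f,d), holds(f,f)}
4. flip(d,a)  →  {at(a), at(d), at(f), holds(c,a), holds(c,c), holds(d,d), holds(f,d), holds(f,f), on(d)}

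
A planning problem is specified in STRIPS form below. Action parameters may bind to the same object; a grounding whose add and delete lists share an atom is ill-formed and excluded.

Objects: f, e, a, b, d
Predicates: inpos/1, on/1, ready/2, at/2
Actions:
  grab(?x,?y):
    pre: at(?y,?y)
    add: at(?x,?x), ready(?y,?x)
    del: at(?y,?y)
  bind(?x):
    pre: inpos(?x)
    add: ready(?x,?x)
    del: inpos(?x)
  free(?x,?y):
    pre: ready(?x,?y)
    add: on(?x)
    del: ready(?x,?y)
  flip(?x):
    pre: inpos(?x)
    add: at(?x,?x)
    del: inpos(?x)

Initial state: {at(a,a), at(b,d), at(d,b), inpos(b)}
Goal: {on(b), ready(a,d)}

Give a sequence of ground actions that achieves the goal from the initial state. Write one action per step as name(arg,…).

1. grab(d,a)  →  {at(b,d), at(d,b), at(d,d), inpos(b), ready(a,d)}
2. bind(b)  →  {at(b,d), at(d,b), at(d,d), ready(a,d), ready(b,b)}
3. free(b,b)  →  {at(b,d), at(d,b), at(d,d), on(b), ready(a,d)}

grab(d,a); bind(b); free(b,b)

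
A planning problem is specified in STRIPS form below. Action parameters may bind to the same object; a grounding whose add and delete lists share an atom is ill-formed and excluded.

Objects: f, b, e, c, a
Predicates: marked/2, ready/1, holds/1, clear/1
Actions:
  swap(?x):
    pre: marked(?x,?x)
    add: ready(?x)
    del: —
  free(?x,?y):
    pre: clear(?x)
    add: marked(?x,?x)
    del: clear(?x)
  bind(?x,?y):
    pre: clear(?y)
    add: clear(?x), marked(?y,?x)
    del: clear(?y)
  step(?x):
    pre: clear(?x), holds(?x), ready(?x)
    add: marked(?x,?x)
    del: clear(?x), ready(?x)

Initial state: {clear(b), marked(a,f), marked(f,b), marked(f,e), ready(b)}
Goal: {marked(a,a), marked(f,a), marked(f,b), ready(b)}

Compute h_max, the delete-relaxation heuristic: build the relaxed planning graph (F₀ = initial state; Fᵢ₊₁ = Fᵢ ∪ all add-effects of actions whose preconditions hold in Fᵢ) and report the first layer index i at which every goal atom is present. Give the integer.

2

F0 = init (5 atoms)
F1 = F0 ∪ {clear(a), clear(c), clear(e), clear(f), marked(b,a), marked(b,b), marked(b,c), marked(b,e), marked(b,f)}  (14 atoms)
F2 = F1 ∪ {marked(a,a), marked(a,b), marked(a,c), marked(a,e), marked(c,a), marked(c,b), marked(c,c), marked(c,e), marked(c,f), marked(e,a), marked(e,b), marked(e,c), marked(e,e), marked(e,f), marked(f,a), marked(f,c), marked(f,f)}  (31 atoms)
goal ⊆ F2  ⇒  h_max = 2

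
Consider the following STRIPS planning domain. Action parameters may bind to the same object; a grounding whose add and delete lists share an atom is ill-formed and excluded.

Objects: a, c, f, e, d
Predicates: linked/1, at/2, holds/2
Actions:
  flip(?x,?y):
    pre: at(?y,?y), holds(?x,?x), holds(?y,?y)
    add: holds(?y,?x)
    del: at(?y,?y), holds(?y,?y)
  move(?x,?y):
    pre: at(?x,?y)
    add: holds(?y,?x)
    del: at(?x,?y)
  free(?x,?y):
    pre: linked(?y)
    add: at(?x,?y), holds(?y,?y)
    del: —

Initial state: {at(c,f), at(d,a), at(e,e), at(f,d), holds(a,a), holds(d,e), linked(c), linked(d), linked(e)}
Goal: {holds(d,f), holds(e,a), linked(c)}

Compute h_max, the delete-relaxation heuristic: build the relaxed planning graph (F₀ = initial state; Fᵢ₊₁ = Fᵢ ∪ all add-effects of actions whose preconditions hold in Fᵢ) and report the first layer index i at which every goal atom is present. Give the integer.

2

F0 = init (9 atoms)
F1 = F0 ∪ {at(a,c), at(a,d), at(a,e), at(c,c), at(c,d), at(c,e), at(d,c), at(d,d), at(d,e), at(e,c), at(e,d), at(f,c), at(f,e), holds(a,d), holds(c,c), holds(d,d), holds(d,f), holds(e,e), holds(f,c)}  (28 atoms)
F2 = F1 ∪ {holds(c,a), holds(c,d), holds(c,e), holds(c,f), holds(d,a), holds(d,c), holds(e,a), holds(e,c), holds(e,d), holds(e,f)}  (38 atoms)
goal ⊆ F2  ⇒  h_max = 2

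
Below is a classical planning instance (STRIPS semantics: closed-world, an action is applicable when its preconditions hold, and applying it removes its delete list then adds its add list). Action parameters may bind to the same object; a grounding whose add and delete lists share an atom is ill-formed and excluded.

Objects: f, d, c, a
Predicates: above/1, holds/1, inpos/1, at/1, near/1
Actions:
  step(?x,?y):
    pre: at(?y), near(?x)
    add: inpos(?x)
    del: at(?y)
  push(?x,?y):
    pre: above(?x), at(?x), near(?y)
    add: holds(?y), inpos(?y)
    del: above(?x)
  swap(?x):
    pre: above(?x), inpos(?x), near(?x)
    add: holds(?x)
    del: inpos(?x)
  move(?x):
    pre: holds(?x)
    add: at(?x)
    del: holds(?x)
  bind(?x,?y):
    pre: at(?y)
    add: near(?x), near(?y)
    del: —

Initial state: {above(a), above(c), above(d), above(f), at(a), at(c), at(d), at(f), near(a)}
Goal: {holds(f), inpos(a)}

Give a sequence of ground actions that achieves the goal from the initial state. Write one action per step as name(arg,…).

1. step(a,f)  →  {above(a), above(c), above(d), above(f), at(a), at(c), at(d), inpos(a), near(a)}
2. bind(f,d)  →  {above(a), above(c), above(d), above(f), at(a), at(c), at(d), inpos(a), near(a), near(d), near(f)}
3. push(d,f)  →  {above(a), above(c), above(f), at(a), at(c), at(d), holds(f), inpos(a), inpos(f), near(a), near(d), near(f)}

step(a,f); bind(f,d); push(d,f)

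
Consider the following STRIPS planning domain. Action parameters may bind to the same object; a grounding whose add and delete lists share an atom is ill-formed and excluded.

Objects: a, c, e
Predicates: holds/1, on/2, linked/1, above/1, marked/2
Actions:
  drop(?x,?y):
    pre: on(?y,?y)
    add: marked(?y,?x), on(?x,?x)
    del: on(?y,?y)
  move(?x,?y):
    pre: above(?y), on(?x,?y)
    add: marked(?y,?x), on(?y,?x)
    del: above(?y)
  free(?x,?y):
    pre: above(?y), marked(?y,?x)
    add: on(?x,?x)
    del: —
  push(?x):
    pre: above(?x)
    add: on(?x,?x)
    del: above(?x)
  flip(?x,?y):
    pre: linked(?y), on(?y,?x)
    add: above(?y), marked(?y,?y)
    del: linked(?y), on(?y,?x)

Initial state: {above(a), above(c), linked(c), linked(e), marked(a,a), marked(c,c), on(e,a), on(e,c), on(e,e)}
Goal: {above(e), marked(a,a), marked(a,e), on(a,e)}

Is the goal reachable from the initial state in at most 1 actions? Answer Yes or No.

No

1. move(e,a)  →  {above(c), linked(c), linked(e), marked(a,a), marked(a,e), marked(c,c), on(a,e), on(e,a), on(e,c), on(e,e)}
2. flip(a,e)  →  {above(c), above(e), linked(c), marked(a,a), marked(a,e), marked(c,c), marked(e,e), on(a,e), on(e,c), on(e,e)}
optimal plan length = 2; 2 > 1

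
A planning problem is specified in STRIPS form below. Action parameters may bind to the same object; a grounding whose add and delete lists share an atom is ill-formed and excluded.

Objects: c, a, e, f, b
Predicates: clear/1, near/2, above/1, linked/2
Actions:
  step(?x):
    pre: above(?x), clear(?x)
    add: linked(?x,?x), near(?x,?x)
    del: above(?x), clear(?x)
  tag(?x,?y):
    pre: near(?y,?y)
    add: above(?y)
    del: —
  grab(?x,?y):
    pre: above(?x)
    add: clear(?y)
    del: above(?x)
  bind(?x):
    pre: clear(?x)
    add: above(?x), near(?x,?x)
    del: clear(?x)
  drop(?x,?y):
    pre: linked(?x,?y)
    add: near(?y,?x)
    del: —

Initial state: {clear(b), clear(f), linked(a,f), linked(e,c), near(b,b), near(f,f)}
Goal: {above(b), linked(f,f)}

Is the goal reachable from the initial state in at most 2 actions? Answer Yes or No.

1. tag(c,f)  →  {above(f), clear(b), clear(f), linked(a,f), linked(e,c), near(b,b), near(f,f)}
2. step(f)  →  {clear(b), linked(a,f), linked(e,c), linked(f,f), near(b,b), near(f,f)}
3. tag(c,b)  →  {above(b), clear(b), linked(a,f), linked(e,c), linked(f,f), near(b,b), near(f,f)}
optimal plan length = 3; 3 > 2

No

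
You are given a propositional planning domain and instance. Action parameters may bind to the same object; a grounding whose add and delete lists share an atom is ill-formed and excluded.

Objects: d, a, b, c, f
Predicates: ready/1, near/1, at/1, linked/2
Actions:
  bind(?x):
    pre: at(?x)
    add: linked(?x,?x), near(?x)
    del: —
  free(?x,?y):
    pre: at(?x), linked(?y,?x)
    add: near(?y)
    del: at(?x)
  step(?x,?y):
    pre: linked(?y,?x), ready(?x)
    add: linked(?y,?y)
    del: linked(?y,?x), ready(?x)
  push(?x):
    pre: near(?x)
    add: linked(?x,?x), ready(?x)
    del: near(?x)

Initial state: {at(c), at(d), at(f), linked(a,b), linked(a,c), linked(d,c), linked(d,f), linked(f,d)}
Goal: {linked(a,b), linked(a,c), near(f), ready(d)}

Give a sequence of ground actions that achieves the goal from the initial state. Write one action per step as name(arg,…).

1. bind(d)  →  {at(c), at(d), at(f), linked(a,b), linked(a,c), linked(d,c), linked(d,d), linked(d,f), linked(f,d), near(d)}
2. bind(f)  →  {at(c), at(d), at(f), linked(a,b), linked(a,c), linked(d,c), linked(d,d), linked(d,f), linked(f,d), linked(f,f), near(d), near(f)}
3. push(d)  →  {at(c), at(d), at(f), linked(a,b), linked(a,c), linked(d,c), linked(d,d), linked(d,f), linked(f,d), linked(f,f), near(f), ready(d)}

bind(d); bind(f); push(d)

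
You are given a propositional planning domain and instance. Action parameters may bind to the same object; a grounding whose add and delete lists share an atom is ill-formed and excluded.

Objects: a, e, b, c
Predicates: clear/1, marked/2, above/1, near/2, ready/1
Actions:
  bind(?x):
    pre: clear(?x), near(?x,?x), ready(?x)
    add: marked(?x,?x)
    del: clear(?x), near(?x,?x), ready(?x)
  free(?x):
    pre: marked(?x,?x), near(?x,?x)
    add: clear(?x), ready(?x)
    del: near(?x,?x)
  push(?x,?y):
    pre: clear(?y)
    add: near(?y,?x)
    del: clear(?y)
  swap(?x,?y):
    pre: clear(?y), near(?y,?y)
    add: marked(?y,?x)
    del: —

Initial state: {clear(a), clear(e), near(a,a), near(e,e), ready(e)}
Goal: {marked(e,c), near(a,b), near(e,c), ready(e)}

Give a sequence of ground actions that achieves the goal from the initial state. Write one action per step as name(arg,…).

push(b,a); swap(c,e); push(c,e)

1. push(b,a)  →  {clear(e), near(a,a), near(a,b), near(e,e), ready(e)}
2. swap(c,e)  →  {clear(e), marked(e,c), near(a,a), near(a,b), near(e,e), ready(e)}
3. push(c,e)  →  {marked(e,c), near(a,a), near(a,b), near(e,c), near(e,e), ready(e)}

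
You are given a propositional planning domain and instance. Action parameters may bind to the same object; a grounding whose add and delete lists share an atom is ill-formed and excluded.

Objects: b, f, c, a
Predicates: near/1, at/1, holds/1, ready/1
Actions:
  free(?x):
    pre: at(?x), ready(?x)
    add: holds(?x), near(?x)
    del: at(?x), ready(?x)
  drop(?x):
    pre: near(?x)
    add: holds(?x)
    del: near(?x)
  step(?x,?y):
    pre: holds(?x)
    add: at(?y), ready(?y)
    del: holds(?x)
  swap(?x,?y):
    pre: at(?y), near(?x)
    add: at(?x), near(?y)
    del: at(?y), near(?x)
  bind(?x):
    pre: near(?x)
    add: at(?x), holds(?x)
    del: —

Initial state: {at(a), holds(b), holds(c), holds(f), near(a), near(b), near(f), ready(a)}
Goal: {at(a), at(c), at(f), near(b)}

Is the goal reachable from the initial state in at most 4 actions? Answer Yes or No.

1. step(b,f)  →  {at(a), at(f), holds(c), holds(f), near(a), near(b), near(f), ready(a), ready(f)}
2. step(f,c)  →  {at(a), at(c), at(f), holds(c), near(a), near(b), near(f), ready(a), ready(c), ready(f)}
optimal plan length = 2; 2 ≤ 4

Yes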